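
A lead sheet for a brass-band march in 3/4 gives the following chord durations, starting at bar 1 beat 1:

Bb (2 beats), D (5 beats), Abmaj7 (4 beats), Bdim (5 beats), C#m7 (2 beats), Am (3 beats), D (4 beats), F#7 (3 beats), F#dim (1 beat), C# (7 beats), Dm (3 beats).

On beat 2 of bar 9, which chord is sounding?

Beat 2 of bar 9 is beat (9−1)×3 + 2 = 26 overall.
Running totals: Bb ends at 2, D ends at 7, Abmaj7 ends at 11, Bdim ends at 16, C#m7 ends at 18, Am ends at 21, D ends at 25, F#7 ends at 28.
Beat 26 falls within F#7.

F#7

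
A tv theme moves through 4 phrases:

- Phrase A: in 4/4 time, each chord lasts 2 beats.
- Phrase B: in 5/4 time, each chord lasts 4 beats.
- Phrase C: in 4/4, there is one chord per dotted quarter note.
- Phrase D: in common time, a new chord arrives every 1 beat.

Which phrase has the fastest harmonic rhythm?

Phrase D

A: each chord is 2 beats in 4/4, so 2 per bar.
B: each chord is 4 beats in 5/4, so 1.25 per bar.
C: each chord is 1.5 beats in 4/4, so 8/3 per bar.
D: each chord is 1 beat in 4/4, so 4 per bar.
Fastest is D at 4 chords/bar.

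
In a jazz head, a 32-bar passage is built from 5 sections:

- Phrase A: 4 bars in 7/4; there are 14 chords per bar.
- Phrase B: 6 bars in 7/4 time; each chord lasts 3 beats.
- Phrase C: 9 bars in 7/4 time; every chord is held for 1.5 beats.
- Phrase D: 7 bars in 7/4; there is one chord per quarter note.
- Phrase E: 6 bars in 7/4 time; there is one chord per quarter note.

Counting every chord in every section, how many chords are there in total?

A has 28 beats and chords last 0.5 each, so 56 chords.
B has 42 beats and chords last 3 each, so 14 chords.
C has 63 beats and chords last 1.5 each, so 42 chords.
D has 49 beats and chords last 1 each, so 49 chords.
E has 42 beats and chords last 1 each, so 42 chords.
Total: 56 + 14 + 42 + 49 + 42 = 203.

203 chords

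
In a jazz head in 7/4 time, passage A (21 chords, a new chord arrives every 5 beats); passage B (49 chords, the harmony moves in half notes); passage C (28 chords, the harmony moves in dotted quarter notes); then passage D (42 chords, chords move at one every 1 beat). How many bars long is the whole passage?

A: 21 × 5 = 105 beats = 15 bars.
B: 49 × 2 = 98 beats = 14 bars.
C: 28 × 1.5 = 42 beats = 6 bars.
D: 42 × 1 = 42 beats = 6 bars.
Total: 15 + 14 + 6 + 6 = 41 bars.

41 bars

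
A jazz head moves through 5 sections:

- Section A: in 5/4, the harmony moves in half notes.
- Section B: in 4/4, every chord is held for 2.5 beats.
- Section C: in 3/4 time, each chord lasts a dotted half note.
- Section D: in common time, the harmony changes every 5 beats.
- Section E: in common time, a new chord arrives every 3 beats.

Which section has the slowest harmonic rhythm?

Section D

A: 5/2 = 2.5 chords/bar.
B: 4/2.5 = 1.6 chords/bar.
C: 3/3 = 1 chord/bar.
D: 4/5 = 0.8 chords/bar.
E: 4/3 = 4/3 chords/bar.
Slowest is D at 0.8 chords/bar.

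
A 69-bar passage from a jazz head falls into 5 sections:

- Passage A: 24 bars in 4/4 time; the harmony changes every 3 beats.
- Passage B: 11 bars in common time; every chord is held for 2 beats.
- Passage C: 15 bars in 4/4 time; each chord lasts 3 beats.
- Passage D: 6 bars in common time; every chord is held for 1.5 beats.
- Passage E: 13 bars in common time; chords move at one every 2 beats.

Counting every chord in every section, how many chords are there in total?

A has 96 beats and chords last 3 each, so 32 chords.
B has 44 beats and chords last 2 each, so 22 chords.
C has 60 beats and chords last 3 each, so 20 chords.
D has 24 beats and chords last 1.5 each, so 16 chords.
E has 52 beats and chords last 2 each, so 26 chords.
Total: 32 + 22 + 20 + 16 + 26 = 116.

116 chords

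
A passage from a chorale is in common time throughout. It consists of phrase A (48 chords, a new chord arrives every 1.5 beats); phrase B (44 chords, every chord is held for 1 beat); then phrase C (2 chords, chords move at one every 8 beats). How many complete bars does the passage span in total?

33 bars

A: 48 × 1.5 = 72 beats = 18 bars.
B: 44 × 1 = 44 beats = 11 bars.
C: 2 × 8 = 16 beats = 4 bars.
Total: 18 + 11 + 4 = 33 bars.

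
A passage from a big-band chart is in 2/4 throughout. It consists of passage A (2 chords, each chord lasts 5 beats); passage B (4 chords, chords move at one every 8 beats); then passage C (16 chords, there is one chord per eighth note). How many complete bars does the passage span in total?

25 bars

A: 2 × 5 = 10 beats = 5 bars.
B: 4 × 8 = 32 beats = 16 bars.
C: 16 × 0.5 = 8 beats = 4 bars.
Total: 5 + 16 + 4 = 25 bars.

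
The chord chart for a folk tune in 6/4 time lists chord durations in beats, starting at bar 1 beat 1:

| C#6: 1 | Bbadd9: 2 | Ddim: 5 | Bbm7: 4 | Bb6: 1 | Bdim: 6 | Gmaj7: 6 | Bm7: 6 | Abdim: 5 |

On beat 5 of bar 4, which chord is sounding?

Beat 5 of bar 4 is beat (4−1)×6 + 5 = 23 overall.
Running totals: C#6 ends at 1, Bbadd9 ends at 3, Ddim ends at 8, Bbm7 ends at 12, Bb6 ends at 13, Bdim ends at 19, Gmaj7 ends at 25.
Beat 23 falls within Gmaj7.

Gmaj7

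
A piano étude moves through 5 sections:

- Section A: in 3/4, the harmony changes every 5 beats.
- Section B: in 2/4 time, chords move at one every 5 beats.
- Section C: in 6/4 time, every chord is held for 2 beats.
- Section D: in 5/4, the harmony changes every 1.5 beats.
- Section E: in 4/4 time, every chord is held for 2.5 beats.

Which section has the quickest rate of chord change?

Section D

A: 3/5 = 0.6 chords/bar.
B: 2/5 = 0.4 chords/bar.
C: 6/2 = 3 chords/bar.
D: 5/1.5 = 10/3 chords/bar.
E: 4/2.5 = 1.6 chords/bar.
Fastest is D at 10/3 chords/bar.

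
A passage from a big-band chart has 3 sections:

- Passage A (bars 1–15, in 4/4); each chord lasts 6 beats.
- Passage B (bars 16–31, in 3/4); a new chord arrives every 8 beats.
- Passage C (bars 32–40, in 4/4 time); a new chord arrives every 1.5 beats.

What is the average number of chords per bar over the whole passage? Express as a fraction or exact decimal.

A: 15 bars of 4 beats is 60 beats; at 6 beats each that's 10 chords.
B: 16 bars of 3 beats is 48 beats; at 8 beats each that's 6 chords.
C: 9 bars of 4 beats is 36 beats; at 1.5 beats each that's 24 chords.
Overall: 40 chords over 40 bars → 40/40 = 1 chords per bar.

1 chords per bar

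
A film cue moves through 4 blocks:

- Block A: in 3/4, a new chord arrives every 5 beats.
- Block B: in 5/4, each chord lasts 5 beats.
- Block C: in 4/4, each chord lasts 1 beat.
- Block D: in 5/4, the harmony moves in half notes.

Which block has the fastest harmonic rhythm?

A: 3 beats/bar ÷ 5 beats/chord = 0.6 chords/bar.
B: 5 beats/bar ÷ 5 beats/chord = 1 chord/bar.
C: 4 beats/bar ÷ 1 beat/chord = 4 chords/bar.
D: 5 beats/bar ÷ 2 beats/chord = 2.5 chords/bar.
Fastest is C at 4 chords/bar.

Block C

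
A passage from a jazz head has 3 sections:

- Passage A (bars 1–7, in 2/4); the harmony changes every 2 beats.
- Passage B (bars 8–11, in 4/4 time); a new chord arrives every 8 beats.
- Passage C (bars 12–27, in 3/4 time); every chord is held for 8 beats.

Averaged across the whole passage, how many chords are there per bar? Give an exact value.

A: 7 bars of 2 beats is 14 beats; at 2 beats each that's 7 chords.
B: 4 bars of 4 beats is 16 beats; at 8 beats each that's 2 chords.
C: 16 bars of 3 beats is 48 beats; at 8 beats each that's 6 chords.
Overall: 15 chords over 27 bars → 15/27 = 5/9 chords per bar.

5/9 chords per bar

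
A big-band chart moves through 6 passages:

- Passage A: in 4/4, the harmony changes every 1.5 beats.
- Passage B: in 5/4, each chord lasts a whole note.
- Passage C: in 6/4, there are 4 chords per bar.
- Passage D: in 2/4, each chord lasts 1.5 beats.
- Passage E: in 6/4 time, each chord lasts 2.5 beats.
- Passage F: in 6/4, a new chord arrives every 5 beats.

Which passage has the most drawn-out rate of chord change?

Passage F

A: 4 beats/bar ÷ 1.5 beats/chord = 8/3 chords/bar.
B: 5 beats/bar ÷ 4 beats/chord = 1.25 chords/bar.
C: 6 beats/bar ÷ 1.5 beats/chord = 4 chords/bar.
D: 2 beats/bar ÷ 1.5 beats/chord = 4/3 chords/bar.
E: 6 beats/bar ÷ 2.5 beats/chord = 2.4 chords/bar.
F: 6 beats/bar ÷ 5 beats/chord = 1.2 chords/bar.
Slowest is F at 1.2 chords/bar.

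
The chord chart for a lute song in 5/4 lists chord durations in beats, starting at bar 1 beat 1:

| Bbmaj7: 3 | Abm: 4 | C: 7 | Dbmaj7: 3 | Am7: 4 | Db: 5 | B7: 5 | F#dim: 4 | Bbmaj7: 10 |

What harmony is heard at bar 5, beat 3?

Db

Beat 3 of bar 5 is beat (5−1)×5 + 3 = 23 overall.
Running totals: Bbmaj7 ends at 3, Abm ends at 7, C ends at 14, Dbmaj7 ends at 17, Am7 ends at 21, Db ends at 26.
Beat 23 falls within Db.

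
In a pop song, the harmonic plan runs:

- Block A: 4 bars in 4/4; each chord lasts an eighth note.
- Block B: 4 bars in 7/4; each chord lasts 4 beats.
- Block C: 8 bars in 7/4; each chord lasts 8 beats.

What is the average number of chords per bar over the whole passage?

2.875 chords per bar

A: 4 × 4 = 16 beats ÷ 0.5 = 32 chords.
B: 4 × 7 = 28 beats ÷ 4 = 7 chords.
C: 8 × 7 = 56 beats ÷ 8 = 7 chords.
Overall: 46 chords over 16 bars → 46/16 = 2.875 chords per bar.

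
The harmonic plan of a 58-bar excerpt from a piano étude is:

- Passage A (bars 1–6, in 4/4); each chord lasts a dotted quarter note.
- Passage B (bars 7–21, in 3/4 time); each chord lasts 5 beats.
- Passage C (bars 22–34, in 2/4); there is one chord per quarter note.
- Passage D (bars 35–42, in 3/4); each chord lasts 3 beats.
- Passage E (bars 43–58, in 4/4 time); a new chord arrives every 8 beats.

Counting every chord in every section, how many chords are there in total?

A: 6·4 = 24 beats, 24/1.5 = 16 chords.
B: 15·3 = 45 beats, 45/5 = 9 chords.
C: 13·2 = 26 beats, 26/1 = 26 chords.
D: 8·3 = 24 beats, 24/3 = 8 chords.
E: 16·4 = 64 beats, 64/8 = 8 chords.
Total: 16 + 9 + 26 + 8 + 8 = 67.

67 chords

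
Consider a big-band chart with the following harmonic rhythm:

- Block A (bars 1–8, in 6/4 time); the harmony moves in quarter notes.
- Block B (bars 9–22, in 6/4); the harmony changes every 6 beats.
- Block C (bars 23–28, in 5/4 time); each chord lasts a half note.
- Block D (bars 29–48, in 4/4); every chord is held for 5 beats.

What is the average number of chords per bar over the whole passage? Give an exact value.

A: 8 × 6 = 48 beats ÷ 1 = 48 chords.
B: 14 × 6 = 84 beats ÷ 6 = 14 chords.
C: 6 × 5 = 30 beats ÷ 2 = 15 chords.
D: 20 × 4 = 80 beats ÷ 5 = 16 chords.
Overall: 93 chords over 48 bars → 93/48 = 31/16 chords per bar.

31/16 chords per bar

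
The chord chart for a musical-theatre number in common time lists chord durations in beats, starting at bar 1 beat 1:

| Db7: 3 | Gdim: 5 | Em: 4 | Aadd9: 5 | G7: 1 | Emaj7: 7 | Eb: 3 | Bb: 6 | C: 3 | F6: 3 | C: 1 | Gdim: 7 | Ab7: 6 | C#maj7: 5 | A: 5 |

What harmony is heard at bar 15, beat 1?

Beat 1 of bar 15 is beat (15−1)×4 + 1 = 57 overall.
Running totals: Db7 ends at 3, Gdim ends at 8, Em ends at 12, Aadd9 ends at 17, G7 ends at 18, Emaj7 ends at 25, Eb ends at 28, Bb ends at 34, C ends at 37, F6 ends at 40, C ends at 41, Gdim ends at 48, Ab7 ends at 54, C#maj7 ends at 59.
Beat 57 falls within C#maj7.

C#maj7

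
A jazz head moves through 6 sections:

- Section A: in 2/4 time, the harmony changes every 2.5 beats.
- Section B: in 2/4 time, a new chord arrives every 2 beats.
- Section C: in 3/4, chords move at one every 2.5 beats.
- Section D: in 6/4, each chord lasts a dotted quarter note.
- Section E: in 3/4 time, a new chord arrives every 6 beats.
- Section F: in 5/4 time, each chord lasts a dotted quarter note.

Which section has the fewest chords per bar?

A: each chord is 2.5 beats in 2/4, so 0.8 per bar.
B: each chord is 2 beats in 2/4, so 1 per bar.
C: each chord is 2.5 beats in 3/4, so 1.2 per bar.
D: each chord is 1.5 beats in 6/4, so 4 per bar.
E: each chord is 6 beats in 3/4, so 0.5 per bar.
F: each chord is 1.5 beats in 5/4, so 10/3 per bar.
Slowest is E at 0.5 chords/bar.

Section E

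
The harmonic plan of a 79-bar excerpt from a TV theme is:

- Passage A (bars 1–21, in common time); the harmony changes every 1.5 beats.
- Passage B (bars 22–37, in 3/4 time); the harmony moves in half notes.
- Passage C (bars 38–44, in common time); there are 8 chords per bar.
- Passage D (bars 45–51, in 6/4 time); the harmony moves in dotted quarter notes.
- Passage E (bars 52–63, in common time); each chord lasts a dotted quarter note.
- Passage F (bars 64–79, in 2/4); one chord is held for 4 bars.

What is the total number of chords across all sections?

A: 21·4 = 84 beats, 84/1.5 = 56 chords.
B: 16·3 = 48 beats, 48/2 = 24 chords.
C: 7·4 = 28 beats, 28/0.5 = 56 chords.
D: 7·6 = 42 beats, 42/1.5 = 28 chords.
E: 12·4 = 48 beats, 48/1.5 = 32 chords.
F: 16·2 = 32 beats, 32/8 = 4 chords.
Total: 56 + 24 + 56 + 28 + 32 + 4 = 200.

200 chords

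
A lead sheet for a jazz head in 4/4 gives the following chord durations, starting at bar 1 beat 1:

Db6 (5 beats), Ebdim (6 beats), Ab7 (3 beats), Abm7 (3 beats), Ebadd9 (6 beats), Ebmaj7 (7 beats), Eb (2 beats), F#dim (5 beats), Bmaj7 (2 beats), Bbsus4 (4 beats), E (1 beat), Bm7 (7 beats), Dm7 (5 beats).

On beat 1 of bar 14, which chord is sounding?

Dm7

Beat 1 of bar 14 is beat (14−1)×4 + 1 = 53 overall.
Running totals: Db6 ends at 5, Ebdim ends at 11, Ab7 ends at 14, Abm7 ends at 17, Ebadd9 ends at 23, Ebmaj7 ends at 30, Eb ends at 32, F#dim ends at 37, Bmaj7 ends at 39, Bbsus4 ends at 43, E ends at 44, Bm7 ends at 51, Dm7 ends at 56.
Beat 53 falls within Dm7.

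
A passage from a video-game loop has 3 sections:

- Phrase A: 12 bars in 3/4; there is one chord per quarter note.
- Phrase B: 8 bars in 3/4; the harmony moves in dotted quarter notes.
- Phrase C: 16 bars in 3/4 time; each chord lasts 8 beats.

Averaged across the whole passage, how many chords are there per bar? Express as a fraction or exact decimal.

29/18 chords per bar

A: 12 × 3 = 36 beats ÷ 1 = 36 chords.
B: 8 × 3 = 24 beats ÷ 1.5 = 16 chords.
C: 16 × 3 = 48 beats ÷ 8 = 6 chords.
Overall: 58 chords over 36 bars → 58/36 = 29/18 chords per bar.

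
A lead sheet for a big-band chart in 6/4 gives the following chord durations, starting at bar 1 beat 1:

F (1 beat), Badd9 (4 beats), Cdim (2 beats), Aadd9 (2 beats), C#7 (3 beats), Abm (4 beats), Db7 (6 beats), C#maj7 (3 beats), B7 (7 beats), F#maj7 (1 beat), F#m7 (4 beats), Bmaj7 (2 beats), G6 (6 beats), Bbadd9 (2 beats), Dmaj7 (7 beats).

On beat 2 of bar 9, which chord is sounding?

Beat 2 of bar 9 is beat (9−1)×6 + 2 = 50 overall.
Running totals: F ends at 1, Badd9 ends at 5, Cdim ends at 7, Aadd9 ends at 9, C#7 ends at 12, Abm ends at 16, Db7 ends at 22, C#maj7 ends at 25, B7 ends at 32, F#maj7 ends at 33, F#m7 ends at 37, Bmaj7 ends at 39, G6 ends at 45, Bbadd9 ends at 47, Dmaj7 ends at 54.
Beat 50 falls within Dmaj7.

Dmaj7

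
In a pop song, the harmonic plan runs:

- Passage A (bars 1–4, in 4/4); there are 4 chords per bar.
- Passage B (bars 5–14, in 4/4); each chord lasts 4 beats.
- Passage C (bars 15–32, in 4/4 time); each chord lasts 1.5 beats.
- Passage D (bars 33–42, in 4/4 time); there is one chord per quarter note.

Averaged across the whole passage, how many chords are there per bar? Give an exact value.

19/7 chords per bar

A: 4 × 4 = 16 beats ÷ 1 = 16 chords.
B: 10 × 4 = 40 beats ÷ 4 = 10 chords.
C: 18 × 4 = 72 beats ÷ 1.5 = 48 chords.
D: 10 × 4 = 40 beats ÷ 1 = 40 chords.
Overall: 114 chords over 42 bars → 114/42 = 19/7 chords per bar.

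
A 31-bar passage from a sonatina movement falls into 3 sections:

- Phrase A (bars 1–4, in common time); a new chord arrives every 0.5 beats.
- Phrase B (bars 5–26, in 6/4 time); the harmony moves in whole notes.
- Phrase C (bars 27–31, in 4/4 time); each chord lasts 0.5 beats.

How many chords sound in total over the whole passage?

105 chords

A has 16 beats and chords last 0.5 each, so 32 chords.
B has 132 beats and chords last 4 each, so 33 chords.
C has 20 beats and chords last 0.5 each, so 40 chords.
Total: 32 + 33 + 40 = 105.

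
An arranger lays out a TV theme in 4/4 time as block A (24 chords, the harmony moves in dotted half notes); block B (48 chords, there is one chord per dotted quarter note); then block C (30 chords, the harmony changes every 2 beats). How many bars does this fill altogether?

51 bars

A: 24 × 3 = 72 beats = 18 bars.
B: 48 × 1.5 = 72 beats = 18 bars.
C: 30 × 2 = 60 beats = 15 bars.
Total: 18 + 18 + 15 = 51 bars.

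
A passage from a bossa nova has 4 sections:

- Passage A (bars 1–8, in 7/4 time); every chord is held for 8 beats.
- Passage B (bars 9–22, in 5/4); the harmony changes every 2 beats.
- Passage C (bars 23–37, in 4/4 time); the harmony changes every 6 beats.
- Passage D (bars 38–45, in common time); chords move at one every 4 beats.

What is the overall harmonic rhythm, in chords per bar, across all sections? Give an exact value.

4/3 chords per bar

A: 8 bars of 7 beats is 56 beats; at 8 beats each that's 7 chords.
B: 14 bars of 5 beats is 70 beats; at 2 beats each that's 35 chords.
C: 15 bars of 4 beats is 60 beats; at 6 beats each that's 10 chords.
D: 8 bars of 4 beats is 32 beats; at 4 beats each that's 8 chords.
Overall: 60 chords over 45 bars → 60/45 = 4/3 chords per bar.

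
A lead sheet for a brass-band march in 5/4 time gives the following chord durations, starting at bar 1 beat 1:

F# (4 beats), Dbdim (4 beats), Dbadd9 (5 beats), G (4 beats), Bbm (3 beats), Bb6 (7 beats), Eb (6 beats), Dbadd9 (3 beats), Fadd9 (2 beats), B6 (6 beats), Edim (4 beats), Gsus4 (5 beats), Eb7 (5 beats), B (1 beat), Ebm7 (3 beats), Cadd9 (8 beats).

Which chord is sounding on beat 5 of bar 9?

Edim

Beat 5 of bar 9 is beat (9−1)×5 + 5 = 45 overall.
Running totals: F# ends at 4, Dbdim ends at 8, Dbadd9 ends at 13, G ends at 17, Bbm ends at 20, Bb6 ends at 27, Eb ends at 33, Dbadd9 ends at 36, Fadd9 ends at 38, B6 ends at 44, Edim ends at 48.
Beat 45 falls within Edim.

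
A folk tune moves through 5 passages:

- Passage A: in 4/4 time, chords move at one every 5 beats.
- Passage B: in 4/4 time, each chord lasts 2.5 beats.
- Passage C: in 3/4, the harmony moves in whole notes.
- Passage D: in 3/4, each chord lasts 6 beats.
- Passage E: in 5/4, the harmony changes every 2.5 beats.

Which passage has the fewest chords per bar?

Passage D

A: each chord is 5 beats in 4/4, so 0.8 per bar.
B: each chord is 2.5 beats in 4/4, so 1.6 per bar.
C: each chord is 4 beats in 3/4, so 0.75 per bar.
D: each chord is 6 beats in 3/4, so 0.5 per bar.
E: each chord is 2.5 beats in 5/4, so 2 per bar.
Slowest is D at 0.5 chords/bar.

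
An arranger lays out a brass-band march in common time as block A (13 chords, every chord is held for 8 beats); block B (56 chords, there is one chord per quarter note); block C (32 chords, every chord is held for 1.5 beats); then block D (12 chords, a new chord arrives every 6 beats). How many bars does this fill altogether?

A: 13 × 8 = 104 beats = 26 bars.
B: 56 × 1 = 56 beats = 14 bars.
C: 32 × 1.5 = 48 beats = 12 bars.
D: 12 × 6 = 72 beats = 18 bars.
Total: 26 + 14 + 12 + 18 = 70 bars.

70 bars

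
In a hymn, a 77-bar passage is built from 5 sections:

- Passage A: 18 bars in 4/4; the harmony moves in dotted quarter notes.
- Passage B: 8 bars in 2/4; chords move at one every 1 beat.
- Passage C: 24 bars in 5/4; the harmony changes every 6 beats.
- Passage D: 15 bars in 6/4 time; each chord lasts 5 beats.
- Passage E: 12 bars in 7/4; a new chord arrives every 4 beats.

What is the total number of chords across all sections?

123 chords

A: 18·4 = 72 beats, 72/1.5 = 48 chords.
B: 8·2 = 16 beats, 16/1 = 16 chords.
C: 24·5 = 120 beats, 120/6 = 20 chords.
D: 15·6 = 90 beats, 90/5 = 18 chords.
E: 12·7 = 84 beats, 84/4 = 21 chords.
Total: 48 + 16 + 20 + 18 + 21 = 123.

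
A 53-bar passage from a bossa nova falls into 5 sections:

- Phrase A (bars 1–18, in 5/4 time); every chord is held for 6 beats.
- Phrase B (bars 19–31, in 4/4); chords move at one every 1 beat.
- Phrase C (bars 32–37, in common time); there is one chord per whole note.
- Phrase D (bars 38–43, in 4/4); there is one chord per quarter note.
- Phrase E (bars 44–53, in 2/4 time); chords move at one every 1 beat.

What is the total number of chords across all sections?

117 chords

A: 18·5 = 90 beats, 90/6 = 15 chords.
B: 13·4 = 52 beats, 52/1 = 52 chords.
C: 6·4 = 24 beats, 24/4 = 6 chords.
D: 6·4 = 24 beats, 24/1 = 24 chords.
E: 10·2 = 20 beats, 20/1 = 20 chords.
Total: 15 + 52 + 6 + 24 + 20 = 117.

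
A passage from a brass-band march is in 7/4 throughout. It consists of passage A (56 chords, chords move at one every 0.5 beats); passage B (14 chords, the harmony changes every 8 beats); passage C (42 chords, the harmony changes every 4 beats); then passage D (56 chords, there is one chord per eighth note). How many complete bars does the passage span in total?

A: 56 × 0.5 = 28 beats = 4 bars.
B: 14 × 8 = 112 beats = 16 bars.
C: 42 × 4 = 168 beats = 24 bars.
D: 56 × 0.5 = 28 beats = 4 bars.
Total: 4 + 16 + 24 + 4 = 48 bars.

48 bars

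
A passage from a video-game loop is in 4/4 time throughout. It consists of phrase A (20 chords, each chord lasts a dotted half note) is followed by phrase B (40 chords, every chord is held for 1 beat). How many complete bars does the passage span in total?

25 bars

A: 20 × 3 = 60 beats = 15 bars.
B: 40 × 1 = 40 beats = 10 bars.
Total: 15 + 10 = 25 bars.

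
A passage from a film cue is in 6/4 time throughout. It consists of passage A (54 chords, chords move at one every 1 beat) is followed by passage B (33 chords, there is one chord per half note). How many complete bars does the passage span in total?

A: 54 × 1 = 54 beats = 9 bars.
B: 33 × 2 = 66 beats = 11 bars.
Total: 9 + 11 = 20 bars.

20 bars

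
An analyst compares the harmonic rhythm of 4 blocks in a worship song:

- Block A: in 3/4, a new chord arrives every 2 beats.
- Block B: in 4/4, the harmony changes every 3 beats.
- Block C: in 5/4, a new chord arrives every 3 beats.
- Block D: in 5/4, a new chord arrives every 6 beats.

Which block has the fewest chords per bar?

A: each chord is 2 beats in 3/4, so 1.5 per bar.
B: each chord is 3 beats in 4/4, so 4/3 per bar.
C: each chord is 3 beats in 5/4, so 5/3 per bar.
D: each chord is 6 beats in 5/4, so 5/6 per bar.
Slowest is D at 5/6 chords/bar.

Block D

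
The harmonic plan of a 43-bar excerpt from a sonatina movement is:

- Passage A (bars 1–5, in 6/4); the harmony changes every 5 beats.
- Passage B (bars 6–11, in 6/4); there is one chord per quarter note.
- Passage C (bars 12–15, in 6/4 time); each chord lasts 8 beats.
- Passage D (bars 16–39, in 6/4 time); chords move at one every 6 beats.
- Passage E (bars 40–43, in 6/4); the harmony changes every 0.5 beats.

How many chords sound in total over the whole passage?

A: 5·6 = 30 beats, 30/5 = 6 chords.
B: 6·6 = 36 beats, 36/1 = 36 chords.
C: 4·6 = 24 beats, 24/8 = 3 chords.
D: 24·6 = 144 beats, 144/6 = 24 chords.
E: 4·6 = 24 beats, 24/0.5 = 48 chords.
Total: 6 + 36 + 3 + 24 + 48 = 117.

117 chords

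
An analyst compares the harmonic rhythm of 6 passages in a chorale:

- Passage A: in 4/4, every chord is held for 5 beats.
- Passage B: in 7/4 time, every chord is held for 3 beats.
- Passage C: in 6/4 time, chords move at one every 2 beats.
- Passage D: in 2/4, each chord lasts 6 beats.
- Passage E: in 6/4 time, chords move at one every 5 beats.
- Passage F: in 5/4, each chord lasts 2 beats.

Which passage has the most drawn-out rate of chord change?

Passage D

A: 4 beats/bar ÷ 5 beats/chord = 0.8 chords/bar.
B: 7 beats/bar ÷ 3 beats/chord = 7/3 chords/bar.
C: 6 beats/bar ÷ 2 beats/chord = 3 chords/bar.
D: 2 beats/bar ÷ 6 beats/chord = 1/3 chords/bar.
E: 6 beats/bar ÷ 5 beats/chord = 1.2 chords/bar.
F: 5 beats/bar ÷ 2 beats/chord = 2.5 chords/bar.
Slowest is D at 1/3 chords/bar.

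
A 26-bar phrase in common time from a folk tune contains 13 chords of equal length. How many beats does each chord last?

8 beats

26 bars × 4 beats/bar = 104 beats total.
104 beats ÷ 13 chords = 8 beats per chord.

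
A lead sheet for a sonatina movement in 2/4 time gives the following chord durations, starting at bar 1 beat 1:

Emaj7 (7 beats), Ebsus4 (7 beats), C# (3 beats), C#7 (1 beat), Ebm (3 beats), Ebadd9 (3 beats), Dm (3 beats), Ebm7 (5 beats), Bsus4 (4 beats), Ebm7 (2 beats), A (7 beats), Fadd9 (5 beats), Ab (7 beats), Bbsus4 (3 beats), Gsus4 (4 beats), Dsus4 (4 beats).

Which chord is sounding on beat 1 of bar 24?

Fadd9

Beat 1 of bar 24 is beat (24−1)×2 + 1 = 47 overall.
Running totals: Emaj7 ends at 7, Ebsus4 ends at 14, C# ends at 17, C#7 ends at 18, Ebm ends at 21, Ebadd9 ends at 24, Dm ends at 27, Ebm7 ends at 32, Bsus4 ends at 36, Ebm7 ends at 38, A ends at 45, Fadd9 ends at 50.
Beat 47 falls within Fadd9.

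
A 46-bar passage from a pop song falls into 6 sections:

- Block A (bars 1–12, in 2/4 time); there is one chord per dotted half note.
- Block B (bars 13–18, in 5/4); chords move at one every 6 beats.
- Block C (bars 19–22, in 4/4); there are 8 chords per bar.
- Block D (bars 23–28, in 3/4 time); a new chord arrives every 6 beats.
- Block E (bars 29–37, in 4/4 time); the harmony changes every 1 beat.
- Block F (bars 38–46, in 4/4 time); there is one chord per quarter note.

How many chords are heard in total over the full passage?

A: 12 bars × 2 beats = 24 beats; 3 beats/chord → 8 chords.
B: 6 bars × 5 beats = 30 beats; 6 beats/chord → 5 chords.
C: 4 bars × 4 beats = 16 beats; 0.5 beats/chord → 32 chords.
D: 6 bars × 3 beats = 18 beats; 6 beats/chord → 3 chords.
E: 9 bars × 4 beats = 36 beats; 1 beat/chord → 36 chords.
F: 9 bars × 4 beats = 36 beats; 1 beat/chord → 36 chords.
Total: 8 + 5 + 32 + 3 + 36 + 36 = 120.

120 chords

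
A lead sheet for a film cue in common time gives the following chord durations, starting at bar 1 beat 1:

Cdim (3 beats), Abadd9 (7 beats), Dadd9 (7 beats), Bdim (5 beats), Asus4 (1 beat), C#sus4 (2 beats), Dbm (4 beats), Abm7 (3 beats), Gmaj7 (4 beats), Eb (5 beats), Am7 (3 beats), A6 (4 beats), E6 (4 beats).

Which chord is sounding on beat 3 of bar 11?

Beat 3 of bar 11 is beat (11−1)×4 + 3 = 43 overall.
Running totals: Cdim ends at 3, Abadd9 ends at 10, Dadd9 ends at 17, Bdim ends at 22, Asus4 ends at 23, C#sus4 ends at 25, Dbm ends at 29, Abm7 ends at 32, Gmaj7 ends at 36, Eb ends at 41, Am7 ends at 44.
Beat 43 falls within Am7.

Am7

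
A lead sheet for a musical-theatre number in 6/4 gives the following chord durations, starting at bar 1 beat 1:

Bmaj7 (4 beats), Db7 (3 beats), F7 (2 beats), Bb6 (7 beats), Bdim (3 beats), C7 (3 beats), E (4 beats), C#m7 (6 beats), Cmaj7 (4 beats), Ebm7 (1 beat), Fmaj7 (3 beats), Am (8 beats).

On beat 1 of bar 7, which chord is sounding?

Beat 1 of bar 7 is beat (7−1)×6 + 1 = 37 overall.
Running totals: Bmaj7 ends at 4, Db7 ends at 7, F7 ends at 9, Bb6 ends at 16, Bdim ends at 19, C7 ends at 22, E ends at 26, C#m7 ends at 32, Cmaj7 ends at 36, Ebm7 ends at 37.
Beat 37 falls within Ebm7.

Ebm7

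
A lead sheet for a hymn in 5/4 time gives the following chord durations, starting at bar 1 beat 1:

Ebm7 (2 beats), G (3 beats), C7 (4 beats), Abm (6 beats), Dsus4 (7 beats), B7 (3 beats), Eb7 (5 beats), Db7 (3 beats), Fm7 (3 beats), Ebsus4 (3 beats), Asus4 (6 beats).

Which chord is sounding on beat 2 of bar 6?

Eb7

Beat 2 of bar 6 is beat (6−1)×5 + 2 = 27 overall.
Running totals: Ebm7 ends at 2, G ends at 5, C7 ends at 9, Abm ends at 15, Dsus4 ends at 22, B7 ends at 25, Eb7 ends at 30.
Beat 27 falls within Eb7.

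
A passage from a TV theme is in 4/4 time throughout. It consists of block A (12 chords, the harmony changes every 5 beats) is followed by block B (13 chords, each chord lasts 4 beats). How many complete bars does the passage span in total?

A: 12 × 5 = 60 beats = 15 bars.
B: 13 × 4 = 52 beats = 13 bars.
Total: 15 + 13 = 28 bars.

28 bars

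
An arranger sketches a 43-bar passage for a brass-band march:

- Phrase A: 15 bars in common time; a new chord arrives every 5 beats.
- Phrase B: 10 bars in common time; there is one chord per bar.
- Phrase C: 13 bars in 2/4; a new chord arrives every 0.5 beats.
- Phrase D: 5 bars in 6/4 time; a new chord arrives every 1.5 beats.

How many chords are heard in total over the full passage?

A: 15 bars × 4 beats = 60 beats; 5 beats/chord → 12 chords.
B: 10 bars × 4 beats = 40 beats; 4 beats/chord → 10 chords.
C: 13 bars × 2 beats = 26 beats; 0.5 beats/chord → 52 chords.
D: 5 bars × 6 beats = 30 beats; 1.5 beats/chord → 20 chords.
Total: 12 + 10 + 52 + 20 = 94.

94 chords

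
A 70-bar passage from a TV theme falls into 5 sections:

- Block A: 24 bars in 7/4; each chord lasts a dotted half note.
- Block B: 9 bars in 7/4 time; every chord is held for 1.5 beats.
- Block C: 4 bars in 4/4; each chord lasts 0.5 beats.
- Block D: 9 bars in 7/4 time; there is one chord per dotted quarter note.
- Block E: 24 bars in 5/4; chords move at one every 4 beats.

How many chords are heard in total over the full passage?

A: 24 bars × 7 beats = 168 beats; 3 beats/chord → 56 chords.
B: 9 bars × 7 beats = 63 beats; 1.5 beats/chord → 42 chords.
C: 4 bars × 4 beats = 16 beats; 0.5 beats/chord → 32 chords.
D: 9 bars × 7 beats = 63 beats; 1.5 beats/chord → 42 chords.
E: 24 bars × 5 beats = 120 beats; 4 beats/chord → 30 chords.
Total: 56 + 42 + 32 + 42 + 30 = 202.

202 chords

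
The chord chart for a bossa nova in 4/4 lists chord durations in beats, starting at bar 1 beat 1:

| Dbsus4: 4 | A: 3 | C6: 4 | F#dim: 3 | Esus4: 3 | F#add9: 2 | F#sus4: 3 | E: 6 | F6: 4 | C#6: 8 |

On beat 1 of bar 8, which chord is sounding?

Beat 1 of bar 8 is beat (8−1)×4 + 1 = 29 overall.
Running totals: Dbsus4 ends at 4, A ends at 7, C6 ends at 11, F#dim ends at 14, Esus4 ends at 17, F#add9 ends at 19, F#sus4 ends at 22, E ends at 28, F6 ends at 32.
Beat 29 falls within F6.

F6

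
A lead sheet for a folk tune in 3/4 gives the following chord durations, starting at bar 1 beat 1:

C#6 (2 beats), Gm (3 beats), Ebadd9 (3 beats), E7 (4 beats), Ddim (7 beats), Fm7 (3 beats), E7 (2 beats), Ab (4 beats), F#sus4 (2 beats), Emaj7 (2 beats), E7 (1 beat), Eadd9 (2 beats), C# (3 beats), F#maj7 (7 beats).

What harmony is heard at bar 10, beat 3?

Beat 3 of bar 10 is beat (10−1)×3 + 3 = 30 overall.
Running totals: C#6 ends at 2, Gm ends at 5, Ebadd9 ends at 8, E7 ends at 12, Ddim ends at 19, Fm7 ends at 22, E7 ends at 24, Ab ends at 28, F#sus4 ends at 30.
Beat 30 falls within F#sus4.

F#sus4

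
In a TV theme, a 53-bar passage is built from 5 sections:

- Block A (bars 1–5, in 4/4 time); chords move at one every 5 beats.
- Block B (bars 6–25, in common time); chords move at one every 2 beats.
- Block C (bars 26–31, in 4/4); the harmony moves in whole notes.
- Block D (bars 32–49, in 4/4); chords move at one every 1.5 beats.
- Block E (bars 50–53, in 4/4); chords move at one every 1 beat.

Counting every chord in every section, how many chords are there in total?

A has 20 beats and chords last 5 each, so 4 chords.
B has 80 beats and chords last 2 each, so 40 chords.
C has 24 beats and chords last 4 each, so 6 chords.
D has 72 beats and chords last 1.5 each, so 48 chords.
E has 16 beats and chords last 1 each, so 16 chords.
Total: 4 + 40 + 6 + 48 + 16 = 114.

114 chords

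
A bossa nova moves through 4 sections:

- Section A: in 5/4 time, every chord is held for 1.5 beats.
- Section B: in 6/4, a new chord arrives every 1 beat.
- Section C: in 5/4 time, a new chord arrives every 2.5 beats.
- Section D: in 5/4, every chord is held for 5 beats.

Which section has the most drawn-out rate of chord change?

A: 5 beats/bar ÷ 1.5 beats/chord = 10/3 chords/bar.
B: 6 beats/bar ÷ 1 beat/chord = 6 chords/bar.
C: 5 beats/bar ÷ 2.5 beats/chord = 2 chords/bar.
D: 5 beats/bar ÷ 5 beats/chord = 1 chord/bar.
Slowest is D at 1 chords/bar.

Section D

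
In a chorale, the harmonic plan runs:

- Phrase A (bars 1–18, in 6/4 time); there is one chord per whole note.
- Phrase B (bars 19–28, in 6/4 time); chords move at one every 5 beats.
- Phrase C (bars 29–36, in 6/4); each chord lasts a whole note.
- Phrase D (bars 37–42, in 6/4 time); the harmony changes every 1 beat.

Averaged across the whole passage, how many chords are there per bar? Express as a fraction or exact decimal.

A: 18 × 6 = 108 beats ÷ 4 = 27 chords.
B: 10 × 6 = 60 beats ÷ 5 = 12 chords.
C: 8 × 6 = 48 beats ÷ 4 = 12 chords.
D: 6 × 6 = 36 beats ÷ 1 = 36 chords.
Overall: 87 chords over 42 bars → 87/42 = 29/14 chords per bar.

29/14 chords per bar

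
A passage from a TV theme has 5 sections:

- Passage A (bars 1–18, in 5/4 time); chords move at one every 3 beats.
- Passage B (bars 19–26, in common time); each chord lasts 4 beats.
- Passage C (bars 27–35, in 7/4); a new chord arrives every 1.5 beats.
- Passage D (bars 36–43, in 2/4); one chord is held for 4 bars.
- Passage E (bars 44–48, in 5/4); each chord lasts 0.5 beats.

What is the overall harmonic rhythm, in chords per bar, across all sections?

A: 18 bars of 5 beats is 90 beats; at 3 beats each that's 30 chords.
B: 8 bars of 4 beats is 32 beats; at 4 beats each that's 8 chords.
C: 9 bars of 7 beats is 63 beats; at 1.5 beats each that's 42 chords.
D: 8 bars of 2 beats is 16 beats; at 8 beats each that's 2 chords.
E: 5 bars of 5 beats is 25 beats; at 0.5 beats each that's 50 chords.
Overall: 132 chords over 48 bars → 132/48 = 2.75 chords per bar.

2.75 chords per bar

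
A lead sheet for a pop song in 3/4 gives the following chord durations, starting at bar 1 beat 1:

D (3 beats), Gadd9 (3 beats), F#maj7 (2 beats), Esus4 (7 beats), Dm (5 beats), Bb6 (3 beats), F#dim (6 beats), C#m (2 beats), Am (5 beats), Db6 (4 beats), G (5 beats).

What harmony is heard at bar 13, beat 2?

Beat 2 of bar 13 is beat (13−1)×3 + 2 = 38 overall.
Running totals: D ends at 3, Gadd9 ends at 6, F#maj7 ends at 8, Esus4 ends at 15, Dm ends at 20, Bb6 ends at 23, F#dim ends at 29, C#m ends at 31, Am ends at 36, Db6 ends at 40.
Beat 38 falls within Db6.

Db6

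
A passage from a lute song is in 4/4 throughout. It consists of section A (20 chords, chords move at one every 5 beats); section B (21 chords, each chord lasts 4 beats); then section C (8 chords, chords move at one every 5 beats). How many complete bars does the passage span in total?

A: 20 × 5 = 100 beats = 25 bars.
B: 21 × 4 = 84 beats = 21 bars.
C: 8 × 5 = 40 beats = 10 bars.
Total: 25 + 21 + 10 = 56 bars.

56 bars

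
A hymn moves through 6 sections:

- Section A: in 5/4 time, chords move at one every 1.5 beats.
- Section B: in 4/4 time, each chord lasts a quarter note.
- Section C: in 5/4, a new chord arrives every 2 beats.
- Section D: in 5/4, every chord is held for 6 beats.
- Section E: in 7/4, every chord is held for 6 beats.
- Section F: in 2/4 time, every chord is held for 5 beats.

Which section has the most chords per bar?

A: 5 beats/bar ÷ 1.5 beats/chord = 10/3 chords/bar.
B: 4 beats/bar ÷ 1 beat/chord = 4 chords/bar.
C: 5 beats/bar ÷ 2 beats/chord = 2.5 chords/bar.
D: 5 beats/bar ÷ 6 beats/chord = 5/6 chords/bar.
E: 7 beats/bar ÷ 6 beats/chord = 7/6 chords/bar.
F: 2 beats/bar ÷ 5 beats/chord = 0.4 chords/bar.
Fastest is B at 4 chords/bar.

Section B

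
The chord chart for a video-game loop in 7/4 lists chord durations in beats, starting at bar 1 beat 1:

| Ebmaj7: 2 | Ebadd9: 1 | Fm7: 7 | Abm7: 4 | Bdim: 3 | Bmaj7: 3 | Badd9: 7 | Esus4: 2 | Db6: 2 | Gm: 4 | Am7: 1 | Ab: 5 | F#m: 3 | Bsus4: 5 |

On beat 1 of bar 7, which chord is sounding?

F#m

Beat 1 of bar 7 is beat (7−1)×7 + 1 = 43 overall.
Running totals: Ebmaj7 ends at 2, Ebadd9 ends at 3, Fm7 ends at 10, Abm7 ends at 14, Bdim ends at 17, Bmaj7 ends at 20, Badd9 ends at 27, Esus4 ends at 29, Db6 ends at 31, Gm ends at 35, Am7 ends at 36, Ab ends at 41, F#m ends at 44.
Beat 43 falls within F#m.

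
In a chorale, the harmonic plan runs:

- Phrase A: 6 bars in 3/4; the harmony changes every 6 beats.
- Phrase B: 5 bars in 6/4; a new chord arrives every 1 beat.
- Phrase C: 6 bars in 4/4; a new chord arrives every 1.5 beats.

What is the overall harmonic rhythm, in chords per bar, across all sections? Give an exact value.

A: 6 bars of 3 beats is 18 beats; at 6 beats each that's 3 chords.
B: 5 bars of 6 beats is 30 beats; at 1 beat each that's 30 chords.
C: 6 bars of 4 beats is 24 beats; at 1.5 beats each that's 16 chords.
Overall: 49 chords over 17 bars → 49/17 = 49/17 chords per bar.

49/17 chords per bar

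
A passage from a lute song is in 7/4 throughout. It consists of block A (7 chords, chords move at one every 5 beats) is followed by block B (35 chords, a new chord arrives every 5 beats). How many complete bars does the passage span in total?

30 bars

A: 7 × 5 = 35 beats = 5 bars.
B: 35 × 5 = 175 beats = 25 bars.
Total: 5 + 25 = 30 bars.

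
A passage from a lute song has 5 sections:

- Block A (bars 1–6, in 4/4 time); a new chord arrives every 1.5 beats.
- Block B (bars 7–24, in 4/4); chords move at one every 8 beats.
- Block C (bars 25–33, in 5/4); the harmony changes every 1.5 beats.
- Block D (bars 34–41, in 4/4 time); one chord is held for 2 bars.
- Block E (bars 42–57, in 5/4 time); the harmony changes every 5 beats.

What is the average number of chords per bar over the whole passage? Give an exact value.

25/19 chords per bar

A: 6 bars of 4 beats is 24 beats; at 1.5 beats each that's 16 chords.
B: 18 bars of 4 beats is 72 beats; at 8 beats each that's 9 chords.
C: 9 bars of 5 beats is 45 beats; at 1.5 beats each that's 30 chords.
D: 8 bars of 4 beats is 32 beats; at 8 beats each that's 4 chords.
E: 16 bars of 5 beats is 80 beats; at 5 beats each that's 16 chords.
Overall: 75 chords over 57 bars → 75/57 = 25/19 chords per bar.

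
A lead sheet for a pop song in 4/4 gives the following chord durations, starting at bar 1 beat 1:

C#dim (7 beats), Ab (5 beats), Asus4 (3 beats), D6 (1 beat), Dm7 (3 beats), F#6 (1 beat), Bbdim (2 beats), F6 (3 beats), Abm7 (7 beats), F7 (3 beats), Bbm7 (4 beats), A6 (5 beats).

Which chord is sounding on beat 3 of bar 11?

A6

Beat 3 of bar 11 is beat (11−1)×4 + 3 = 43 overall.
Running totals: C#dim ends at 7, Ab ends at 12, Asus4 ends at 15, D6 ends at 16, Dm7 ends at 19, F#6 ends at 20, Bbdim ends at 22, F6 ends at 25, Abm7 ends at 32, F7 ends at 35, Bbm7 ends at 39, A6 ends at 44.
Beat 43 falls within A6.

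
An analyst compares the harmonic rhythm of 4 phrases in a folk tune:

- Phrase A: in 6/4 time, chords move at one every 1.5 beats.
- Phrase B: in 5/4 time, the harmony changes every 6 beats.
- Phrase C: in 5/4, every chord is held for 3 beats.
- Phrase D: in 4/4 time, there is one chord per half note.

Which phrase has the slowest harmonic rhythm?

A: each chord is 1.5 beats in 6/4, so 4 per bar.
B: each chord is 6 beats in 5/4, so 5/6 per bar.
C: each chord is 3 beats in 5/4, so 5/3 per bar.
D: each chord is 2 beats in 4/4, so 2 per bar.
Slowest is B at 5/6 chords/bar.

Phrase B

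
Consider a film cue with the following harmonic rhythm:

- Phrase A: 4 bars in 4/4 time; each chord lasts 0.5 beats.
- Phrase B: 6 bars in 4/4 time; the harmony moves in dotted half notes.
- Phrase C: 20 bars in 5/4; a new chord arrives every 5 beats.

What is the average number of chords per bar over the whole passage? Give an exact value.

2 chords per bar

A: 4 × 4 = 16 beats ÷ 0.5 = 32 chords.
B: 6 × 4 = 24 beats ÷ 3 = 8 chords.
C: 20 × 5 = 100 beats ÷ 5 = 20 chords.
Overall: 60 chords over 30 bars → 60/30 = 2 chords per bar.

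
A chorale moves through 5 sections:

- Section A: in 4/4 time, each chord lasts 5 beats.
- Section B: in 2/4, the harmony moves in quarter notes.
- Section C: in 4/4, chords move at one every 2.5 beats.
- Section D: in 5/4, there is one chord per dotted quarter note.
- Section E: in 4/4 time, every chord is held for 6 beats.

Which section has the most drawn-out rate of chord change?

Section E

A: each chord is 5 beats in 4/4, so 0.8 per bar.
B: each chord is 1 beat in 2/4, so 2 per bar.
C: each chord is 2.5 beats in 4/4, so 1.6 per bar.
D: each chord is 1.5 beats in 5/4, so 10/3 per bar.
E: each chord is 6 beats in 4/4, so 2/3 per bar.
Slowest is E at 2/3 chords/bar.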